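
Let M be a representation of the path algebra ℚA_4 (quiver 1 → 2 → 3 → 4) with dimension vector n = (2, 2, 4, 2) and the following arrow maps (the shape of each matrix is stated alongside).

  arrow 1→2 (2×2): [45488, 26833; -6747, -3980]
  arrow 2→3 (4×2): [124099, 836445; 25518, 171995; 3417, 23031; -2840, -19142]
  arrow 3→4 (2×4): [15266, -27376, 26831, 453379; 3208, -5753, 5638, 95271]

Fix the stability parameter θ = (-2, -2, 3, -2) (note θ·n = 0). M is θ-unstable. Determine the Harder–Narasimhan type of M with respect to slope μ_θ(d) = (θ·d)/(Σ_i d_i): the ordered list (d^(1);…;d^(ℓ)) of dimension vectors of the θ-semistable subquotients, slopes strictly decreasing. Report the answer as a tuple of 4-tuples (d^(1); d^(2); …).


Interval decomposition of M: I[1,4]^2, I[3,3]^2.
HN type (ℓ=3): μ^(1)=3; μ^(2)=1/2; μ^(3)=-2

((0, 0, 2, 0); (0, 0, 2, 2); (2, 2, 0, 0))


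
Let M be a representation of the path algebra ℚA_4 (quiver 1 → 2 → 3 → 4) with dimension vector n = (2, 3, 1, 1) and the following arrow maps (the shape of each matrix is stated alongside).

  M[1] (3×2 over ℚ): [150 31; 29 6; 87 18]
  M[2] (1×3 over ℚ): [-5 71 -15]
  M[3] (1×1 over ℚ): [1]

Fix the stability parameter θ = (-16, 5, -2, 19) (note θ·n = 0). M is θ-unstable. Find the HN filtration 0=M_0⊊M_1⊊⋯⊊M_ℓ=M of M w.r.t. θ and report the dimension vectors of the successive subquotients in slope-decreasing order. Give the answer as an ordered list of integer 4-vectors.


Via rank(M_{q-1}∘⋯∘M_p): M ≅ I[1,2], I[1,4], I[2,2].
μ_θ-semistable layers: μ^(1)=19; μ^(2)=5; μ^(3)=3/2; μ^(4)=-16

((0, 0, 0, 1); (0, 2, 0, 0); (0, 1, 1, 0); (2, 0, 0, 0))


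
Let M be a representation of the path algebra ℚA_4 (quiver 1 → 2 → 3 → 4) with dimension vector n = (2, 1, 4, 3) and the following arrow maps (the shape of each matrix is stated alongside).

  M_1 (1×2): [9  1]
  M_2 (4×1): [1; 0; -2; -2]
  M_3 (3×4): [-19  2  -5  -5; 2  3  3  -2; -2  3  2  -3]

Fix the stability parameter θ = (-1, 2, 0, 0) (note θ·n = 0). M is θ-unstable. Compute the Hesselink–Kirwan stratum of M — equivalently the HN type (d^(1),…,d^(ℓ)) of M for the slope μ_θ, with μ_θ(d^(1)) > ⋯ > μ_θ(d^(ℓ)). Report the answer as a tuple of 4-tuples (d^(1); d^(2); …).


Interval decomposition of M: I[1,1], I[1,4], I[3,3], I[3,4]^2.
HN type (ℓ=3): μ^(1)=2/3; μ^(2)=0; μ^(3)=-1

((0, 1, 1, 1); (0, 0, 3, 2); (2, 0, 0, 0))


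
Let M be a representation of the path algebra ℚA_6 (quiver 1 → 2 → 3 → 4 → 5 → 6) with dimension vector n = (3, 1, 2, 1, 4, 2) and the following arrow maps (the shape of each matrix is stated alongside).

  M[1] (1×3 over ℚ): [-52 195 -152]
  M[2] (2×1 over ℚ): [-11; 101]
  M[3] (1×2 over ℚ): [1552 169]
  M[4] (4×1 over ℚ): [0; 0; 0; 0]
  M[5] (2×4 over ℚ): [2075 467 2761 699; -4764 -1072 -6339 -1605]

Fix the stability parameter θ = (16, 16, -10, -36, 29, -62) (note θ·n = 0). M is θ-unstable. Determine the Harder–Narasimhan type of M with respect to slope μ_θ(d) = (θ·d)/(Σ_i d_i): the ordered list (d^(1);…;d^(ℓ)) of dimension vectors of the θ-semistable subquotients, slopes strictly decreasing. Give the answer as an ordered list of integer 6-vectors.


Interval decomposition of M: I[1,1]^2, I[1,4], I[3,3], I[5,5]^2, I[5,6]^2.
HN type (ℓ=5): μ^(1)=29; μ^(2)=16; μ^(3)=-7/2; μ^(4)=-10; μ^(5)=-33/2

((0, 0, 0, 0, 2, 0); (2, 0, 0, 0, 0, 0); (1, 1, 1, 1, 0, 0); (0, 0, 1, 0, 0, 0); (0, 0, 0, 0, 2, 2))


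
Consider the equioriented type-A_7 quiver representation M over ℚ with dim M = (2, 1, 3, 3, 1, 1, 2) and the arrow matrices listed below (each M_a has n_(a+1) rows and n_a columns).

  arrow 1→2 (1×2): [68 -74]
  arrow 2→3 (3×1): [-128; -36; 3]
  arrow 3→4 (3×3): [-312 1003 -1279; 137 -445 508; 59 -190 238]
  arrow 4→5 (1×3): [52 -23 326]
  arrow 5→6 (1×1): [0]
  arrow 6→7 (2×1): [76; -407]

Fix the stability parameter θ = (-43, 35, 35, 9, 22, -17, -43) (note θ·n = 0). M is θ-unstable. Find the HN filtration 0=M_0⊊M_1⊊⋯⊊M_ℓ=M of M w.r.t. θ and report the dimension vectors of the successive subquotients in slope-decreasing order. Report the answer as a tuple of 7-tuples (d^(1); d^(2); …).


Barcode: M ≅ I[1,1], I[1,4], I[3,4], I[3,5], I[6,7], I[7,7]. HN layers by μ_θ (4 steps, strictly decreasing):
  μ^(1)=79/3; μ^(2)=22; μ^(3)=-30; μ^(4)=-43

((0, 1, 1, 1, 0, 0, 0); (0, 0, 2, 2, 1, 0, 0); (0, 0, 0, 0, 0, 1, 1); (2, 0, 0, 0, 0, 0, 1))


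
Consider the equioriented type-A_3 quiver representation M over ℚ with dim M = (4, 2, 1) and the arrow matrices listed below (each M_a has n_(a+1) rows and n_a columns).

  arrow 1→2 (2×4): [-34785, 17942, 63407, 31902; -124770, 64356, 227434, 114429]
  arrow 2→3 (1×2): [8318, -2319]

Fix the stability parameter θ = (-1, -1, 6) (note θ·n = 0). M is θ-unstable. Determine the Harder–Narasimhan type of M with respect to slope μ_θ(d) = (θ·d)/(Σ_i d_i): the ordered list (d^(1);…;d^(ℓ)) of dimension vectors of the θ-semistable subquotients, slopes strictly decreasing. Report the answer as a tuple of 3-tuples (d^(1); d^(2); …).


Interval decomposition of M: I[1,1]^2, I[1,2], I[1,3].
HN type (ℓ=2): μ^(1)=6; μ^(2)=-1

((0, 0, 1); (4, 2, 0))


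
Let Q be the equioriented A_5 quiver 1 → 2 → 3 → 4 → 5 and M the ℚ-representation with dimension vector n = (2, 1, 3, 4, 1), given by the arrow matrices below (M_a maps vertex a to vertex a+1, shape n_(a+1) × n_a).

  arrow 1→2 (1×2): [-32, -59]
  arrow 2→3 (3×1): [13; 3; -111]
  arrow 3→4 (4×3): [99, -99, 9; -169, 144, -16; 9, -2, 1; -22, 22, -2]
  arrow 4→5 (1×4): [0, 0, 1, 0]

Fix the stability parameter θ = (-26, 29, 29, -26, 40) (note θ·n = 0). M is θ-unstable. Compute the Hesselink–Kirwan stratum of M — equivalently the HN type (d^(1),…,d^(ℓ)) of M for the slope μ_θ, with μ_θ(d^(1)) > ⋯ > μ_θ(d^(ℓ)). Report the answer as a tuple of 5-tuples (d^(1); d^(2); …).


Via rank(M_{q-1}∘⋯∘M_p): M ≅ I[1,1], I[1,4], I[3,4], I[3,5], I[4,4].
μ_θ-semistable layers: μ^(1)=40; μ^(2)=32/3; μ^(3)=3/2; μ^(4)=-26

((0, 0, 0, 0, 1); (0, 1, 1, 1, 0); (0, 0, 2, 2, 0); (2, 0, 0, 1, 0))


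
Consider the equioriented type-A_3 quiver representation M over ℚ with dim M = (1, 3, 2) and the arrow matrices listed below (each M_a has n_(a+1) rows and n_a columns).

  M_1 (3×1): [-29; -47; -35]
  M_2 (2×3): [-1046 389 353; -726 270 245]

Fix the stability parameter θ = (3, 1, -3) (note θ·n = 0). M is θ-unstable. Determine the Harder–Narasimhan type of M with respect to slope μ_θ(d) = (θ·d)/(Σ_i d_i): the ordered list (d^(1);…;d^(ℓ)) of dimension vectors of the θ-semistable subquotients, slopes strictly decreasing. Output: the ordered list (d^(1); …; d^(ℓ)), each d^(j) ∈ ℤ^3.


Interval decomposition of M: I[1,3], I[2,2], I[2,3].
HN type (ℓ=3): μ^(1)=1; μ^(2)=1/3; μ^(3)=-1

((0, 1, 0); (1, 1, 1); (0, 1, 1))


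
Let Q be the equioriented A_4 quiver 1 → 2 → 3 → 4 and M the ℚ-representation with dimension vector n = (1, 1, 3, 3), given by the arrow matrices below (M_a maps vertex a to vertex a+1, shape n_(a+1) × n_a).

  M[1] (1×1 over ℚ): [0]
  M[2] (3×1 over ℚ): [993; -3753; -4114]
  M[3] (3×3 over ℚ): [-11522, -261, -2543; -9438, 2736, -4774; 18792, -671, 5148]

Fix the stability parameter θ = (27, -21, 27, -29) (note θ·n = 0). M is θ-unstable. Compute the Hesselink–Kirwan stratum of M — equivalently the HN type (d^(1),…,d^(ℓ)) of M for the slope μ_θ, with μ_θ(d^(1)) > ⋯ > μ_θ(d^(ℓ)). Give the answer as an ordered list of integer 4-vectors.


Interval decomposition of M: I[1,1], I[2,4], I[3,4]^2.
HN type (ℓ=3): μ^(1)=27; μ^(2)=-1; μ^(3)=-21

((1, 0, 0, 0); (0, 0, 3, 3); (0, 1, 0, 0))


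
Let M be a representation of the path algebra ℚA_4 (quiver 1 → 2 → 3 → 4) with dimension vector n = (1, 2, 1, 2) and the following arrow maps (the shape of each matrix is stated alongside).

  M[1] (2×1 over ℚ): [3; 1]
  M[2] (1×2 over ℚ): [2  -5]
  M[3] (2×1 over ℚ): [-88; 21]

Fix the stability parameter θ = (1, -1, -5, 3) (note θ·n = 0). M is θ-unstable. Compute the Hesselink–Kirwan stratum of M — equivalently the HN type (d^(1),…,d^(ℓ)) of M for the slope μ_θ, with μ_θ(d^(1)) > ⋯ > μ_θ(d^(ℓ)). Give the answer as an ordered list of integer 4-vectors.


Via rank(M_{q-1}∘⋯∘M_p): M ≅ I[1,4], I[2,2], I[4,4].
μ_θ-semistable layers: μ^(1)=3; μ^(2)=-1; μ^(3)=-5/3

((0, 0, 0, 2); (0, 1, 0, 0); (1, 1, 1, 0))


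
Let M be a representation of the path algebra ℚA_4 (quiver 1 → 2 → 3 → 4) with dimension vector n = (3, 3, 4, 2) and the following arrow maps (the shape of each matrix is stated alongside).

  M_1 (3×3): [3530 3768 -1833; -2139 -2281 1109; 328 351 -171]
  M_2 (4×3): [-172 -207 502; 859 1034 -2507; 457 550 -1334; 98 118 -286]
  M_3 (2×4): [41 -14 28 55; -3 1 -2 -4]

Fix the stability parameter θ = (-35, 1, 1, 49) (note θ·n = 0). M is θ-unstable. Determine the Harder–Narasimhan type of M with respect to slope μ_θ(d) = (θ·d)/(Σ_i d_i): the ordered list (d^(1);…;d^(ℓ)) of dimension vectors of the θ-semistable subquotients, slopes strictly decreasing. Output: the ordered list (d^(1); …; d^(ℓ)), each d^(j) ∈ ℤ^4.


Via rank(M_{q-1}∘⋯∘M_p): M ≅ I[1,3], I[1,4]^2, I[3,3].
μ_θ-semistable layers: μ^(1)=49; μ^(2)=1; μ^(3)=-35

((0, 0, 0, 2); (0, 3, 4, 0); (3, 0, 0, 0))


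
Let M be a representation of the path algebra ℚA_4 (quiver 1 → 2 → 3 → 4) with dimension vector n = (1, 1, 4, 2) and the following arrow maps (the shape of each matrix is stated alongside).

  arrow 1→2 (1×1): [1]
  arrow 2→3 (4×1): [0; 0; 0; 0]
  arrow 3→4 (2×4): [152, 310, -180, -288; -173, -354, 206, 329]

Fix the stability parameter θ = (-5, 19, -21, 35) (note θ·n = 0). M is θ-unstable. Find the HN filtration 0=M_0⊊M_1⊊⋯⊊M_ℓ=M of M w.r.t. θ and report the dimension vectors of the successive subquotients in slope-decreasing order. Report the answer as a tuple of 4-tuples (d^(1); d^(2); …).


Via rank(M_{q-1}∘⋯∘M_p): M ≅ I[1,2], I[3,3]^2, I[3,4]^2.
μ_θ-semistable layers: μ^(1)=35; μ^(2)=19; μ^(3)=-5; μ^(4)=-21

((0, 0, 0, 2); (0, 1, 0, 0); (1, 0, 0, 0); (0, 0, 4, 0))


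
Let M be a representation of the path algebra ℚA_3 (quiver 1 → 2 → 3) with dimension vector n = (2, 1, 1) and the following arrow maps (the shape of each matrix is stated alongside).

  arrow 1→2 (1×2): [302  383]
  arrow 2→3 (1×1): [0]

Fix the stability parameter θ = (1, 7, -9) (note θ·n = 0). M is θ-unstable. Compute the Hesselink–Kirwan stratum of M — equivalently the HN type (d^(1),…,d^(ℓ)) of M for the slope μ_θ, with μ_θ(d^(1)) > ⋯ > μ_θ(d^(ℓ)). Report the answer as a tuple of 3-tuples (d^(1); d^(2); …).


Interval decomposition of M: I[1,1], I[1,2], I[3,3].
HN type (ℓ=3): μ^(1)=7; μ^(2)=1; μ^(3)=-9

((0, 1, 0); (2, 0, 0); (0, 0, 1))


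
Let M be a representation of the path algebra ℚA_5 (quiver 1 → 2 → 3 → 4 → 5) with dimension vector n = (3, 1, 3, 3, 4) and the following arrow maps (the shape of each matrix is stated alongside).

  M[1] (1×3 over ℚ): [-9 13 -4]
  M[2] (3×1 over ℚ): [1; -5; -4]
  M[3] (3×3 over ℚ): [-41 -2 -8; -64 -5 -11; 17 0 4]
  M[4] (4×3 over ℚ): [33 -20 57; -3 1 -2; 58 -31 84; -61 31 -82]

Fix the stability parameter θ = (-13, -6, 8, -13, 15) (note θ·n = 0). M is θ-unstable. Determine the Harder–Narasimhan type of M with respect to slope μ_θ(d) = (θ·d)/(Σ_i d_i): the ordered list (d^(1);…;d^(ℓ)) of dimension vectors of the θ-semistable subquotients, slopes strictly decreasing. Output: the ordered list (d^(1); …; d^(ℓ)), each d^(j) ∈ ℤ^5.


Via rank(M_{q-1}∘⋯∘M_p): M ≅ I[1,1]^2, I[1,5], I[3,5]^2, I[5,5].
μ_θ-semistable layers: μ^(1)=15; μ^(2)=-5/2; μ^(3)=-6; μ^(4)=-13

((0, 0, 0, 0, 4); (0, 0, 3, 3, 0); (0, 1, 0, 0, 0); (3, 0, 0, 0, 0))


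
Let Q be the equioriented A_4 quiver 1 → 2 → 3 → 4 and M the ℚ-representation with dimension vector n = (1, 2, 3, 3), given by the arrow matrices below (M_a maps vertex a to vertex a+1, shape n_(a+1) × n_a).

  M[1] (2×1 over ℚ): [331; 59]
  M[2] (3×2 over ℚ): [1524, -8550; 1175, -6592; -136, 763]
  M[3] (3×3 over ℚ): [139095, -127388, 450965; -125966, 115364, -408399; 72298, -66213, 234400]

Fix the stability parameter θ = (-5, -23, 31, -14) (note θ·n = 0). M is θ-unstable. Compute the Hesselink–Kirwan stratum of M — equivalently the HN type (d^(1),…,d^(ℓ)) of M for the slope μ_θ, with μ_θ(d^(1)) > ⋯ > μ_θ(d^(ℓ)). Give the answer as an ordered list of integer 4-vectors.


Via rank(M_{q-1}∘⋯∘M_p): M ≅ I[1,4], I[2,4], I[3,4].
μ_θ-semistable layers: μ^(1)=17/2; μ^(2)=-14; μ^(3)=-23

((0, 0, 3, 3); (1, 1, 0, 0); (0, 1, 0, 0))


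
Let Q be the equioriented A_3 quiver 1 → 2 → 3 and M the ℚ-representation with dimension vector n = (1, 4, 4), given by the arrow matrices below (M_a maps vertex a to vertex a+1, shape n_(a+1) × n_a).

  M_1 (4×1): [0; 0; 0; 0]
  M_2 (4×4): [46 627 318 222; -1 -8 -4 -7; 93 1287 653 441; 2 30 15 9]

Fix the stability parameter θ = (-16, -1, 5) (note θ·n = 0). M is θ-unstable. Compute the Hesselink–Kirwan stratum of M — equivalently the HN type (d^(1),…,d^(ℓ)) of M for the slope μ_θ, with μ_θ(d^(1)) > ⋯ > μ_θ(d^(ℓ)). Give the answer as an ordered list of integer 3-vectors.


Interval decomposition of M: I[1,1], I[2,3]^4.
HN type (ℓ=3): μ^(1)=5; μ^(2)=-1; μ^(3)=-16

((0, 0, 4); (0, 4, 0); (1, 0, 0))


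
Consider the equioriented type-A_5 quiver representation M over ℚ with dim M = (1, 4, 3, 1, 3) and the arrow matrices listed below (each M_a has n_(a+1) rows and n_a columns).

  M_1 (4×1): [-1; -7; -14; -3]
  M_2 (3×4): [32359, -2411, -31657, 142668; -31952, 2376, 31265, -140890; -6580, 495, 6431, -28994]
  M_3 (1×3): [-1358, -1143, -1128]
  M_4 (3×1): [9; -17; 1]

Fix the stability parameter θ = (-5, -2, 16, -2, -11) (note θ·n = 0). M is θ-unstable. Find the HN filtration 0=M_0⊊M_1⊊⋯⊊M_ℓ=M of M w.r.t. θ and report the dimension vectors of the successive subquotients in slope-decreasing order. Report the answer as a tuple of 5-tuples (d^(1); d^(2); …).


Via rank(M_{q-1}∘⋯∘M_p): M ≅ I[1,3], I[2,2], I[2,3], I[2,5], I[5,5]^2.
μ_θ-semistable layers: μ^(1)=16; μ^(2)=1; μ^(3)=-2; μ^(4)=-5; μ^(5)=-11

((0, 0, 2, 0, 0); (0, 0, 1, 1, 1); (0, 4, 0, 0, 0); (1, 0, 0, 0, 0); (0, 0, 0, 0, 2))


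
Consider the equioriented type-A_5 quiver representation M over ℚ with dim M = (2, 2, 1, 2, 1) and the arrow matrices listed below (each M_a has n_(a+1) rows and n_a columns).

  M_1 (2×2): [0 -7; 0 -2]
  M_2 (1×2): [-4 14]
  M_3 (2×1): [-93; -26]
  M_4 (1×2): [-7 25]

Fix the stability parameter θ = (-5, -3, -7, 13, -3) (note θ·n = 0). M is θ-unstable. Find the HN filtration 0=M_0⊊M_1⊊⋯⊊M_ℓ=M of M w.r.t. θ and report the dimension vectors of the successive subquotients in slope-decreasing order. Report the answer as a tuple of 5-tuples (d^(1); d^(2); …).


Interval decomposition of M: I[1,1], I[1,2], I[2,5], I[4,4].
HN type (ℓ=4): μ^(1)=13; μ^(2)=5; μ^(3)=-3; μ^(4)=-5

((0, 0, 0, 1, 0); (0, 0, 0, 1, 1); (0, 1, 0, 0, 0); (2, 1, 1, 0, 0))


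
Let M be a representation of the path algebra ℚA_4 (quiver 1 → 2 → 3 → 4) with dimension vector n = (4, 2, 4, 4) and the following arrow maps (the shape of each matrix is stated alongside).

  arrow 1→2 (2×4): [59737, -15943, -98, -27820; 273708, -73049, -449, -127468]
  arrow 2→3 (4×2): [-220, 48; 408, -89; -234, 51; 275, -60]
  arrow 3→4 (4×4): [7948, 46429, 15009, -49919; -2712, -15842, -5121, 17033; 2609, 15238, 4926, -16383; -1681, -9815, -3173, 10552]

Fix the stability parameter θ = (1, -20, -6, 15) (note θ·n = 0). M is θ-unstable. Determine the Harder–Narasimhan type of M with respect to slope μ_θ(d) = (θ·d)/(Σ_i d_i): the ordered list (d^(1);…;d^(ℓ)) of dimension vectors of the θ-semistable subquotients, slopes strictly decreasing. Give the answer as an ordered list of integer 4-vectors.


Via rank(M_{q-1}∘⋯∘M_p): M ≅ I[1,1]^2, I[1,4]^2, I[3,3], I[3,4], I[4,4].
μ_θ-semistable layers: μ^(1)=15; μ^(2)=1; μ^(3)=-6; μ^(4)=-19/2

((0, 0, 0, 4); (2, 0, 0, 0); (0, 0, 4, 0); (2, 2, 0, 0))


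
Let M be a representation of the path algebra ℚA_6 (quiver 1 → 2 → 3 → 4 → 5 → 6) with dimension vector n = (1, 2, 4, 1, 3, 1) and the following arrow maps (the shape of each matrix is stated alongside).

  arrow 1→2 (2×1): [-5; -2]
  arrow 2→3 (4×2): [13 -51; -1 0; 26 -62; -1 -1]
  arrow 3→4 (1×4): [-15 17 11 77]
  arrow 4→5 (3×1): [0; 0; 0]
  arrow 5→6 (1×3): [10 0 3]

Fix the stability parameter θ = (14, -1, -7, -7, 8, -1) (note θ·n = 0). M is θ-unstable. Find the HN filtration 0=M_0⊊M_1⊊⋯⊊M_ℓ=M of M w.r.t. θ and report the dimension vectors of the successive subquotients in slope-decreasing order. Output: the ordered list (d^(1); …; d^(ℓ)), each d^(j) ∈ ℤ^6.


Via rank(M_{q-1}∘⋯∘M_p): M ≅ I[1,4], I[2,3], I[3,3]^2, I[5,5]^2, I[5,6].
μ_θ-semistable layers: μ^(1)=8; μ^(2)=7/2; μ^(3)=-1/4; μ^(4)=-4; μ^(5)=-7

((0, 0, 0, 0, 2, 0); (0, 0, 0, 0, 1, 1); (1, 1, 1, 1, 0, 0); (0, 1, 1, 0, 0, 0); (0, 0, 2, 0, 0, 0))


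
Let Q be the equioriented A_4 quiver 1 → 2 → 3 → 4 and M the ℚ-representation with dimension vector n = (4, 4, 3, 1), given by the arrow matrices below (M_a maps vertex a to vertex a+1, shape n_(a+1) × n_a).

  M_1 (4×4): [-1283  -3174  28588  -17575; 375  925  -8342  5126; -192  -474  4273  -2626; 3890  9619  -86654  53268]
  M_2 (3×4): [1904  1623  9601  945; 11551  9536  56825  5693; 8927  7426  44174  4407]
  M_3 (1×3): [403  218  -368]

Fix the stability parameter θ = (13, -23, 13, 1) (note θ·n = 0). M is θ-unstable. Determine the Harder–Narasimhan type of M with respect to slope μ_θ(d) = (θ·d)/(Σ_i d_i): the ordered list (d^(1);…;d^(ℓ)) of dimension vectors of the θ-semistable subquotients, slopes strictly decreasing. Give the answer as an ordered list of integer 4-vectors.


Barcode: M ≅ I[1,2], I[1,3]^2, I[1,4]. HN layers by μ_θ (3 steps, strictly decreasing):
  μ^(1)=13; μ^(2)=7; μ^(3)=-5

((0, 0, 2, 0); (0, 0, 1, 1); (4, 4, 0, 0))


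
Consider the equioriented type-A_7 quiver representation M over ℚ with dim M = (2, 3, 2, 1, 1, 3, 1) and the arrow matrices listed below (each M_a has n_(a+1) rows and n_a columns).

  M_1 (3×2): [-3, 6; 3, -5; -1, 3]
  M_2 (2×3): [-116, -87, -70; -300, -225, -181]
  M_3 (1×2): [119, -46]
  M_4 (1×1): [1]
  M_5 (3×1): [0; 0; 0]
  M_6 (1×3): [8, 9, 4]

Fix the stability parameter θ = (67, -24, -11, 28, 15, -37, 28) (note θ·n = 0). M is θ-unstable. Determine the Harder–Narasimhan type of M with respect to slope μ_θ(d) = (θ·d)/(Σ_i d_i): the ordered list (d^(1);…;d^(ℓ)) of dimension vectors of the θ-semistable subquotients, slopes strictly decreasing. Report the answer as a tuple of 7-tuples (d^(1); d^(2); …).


Barcode: M ≅ I[1,2], I[1,5], I[2,3], I[6,6]^2, I[6,7]. HN layers by μ_θ (6 steps, strictly decreasing):
  μ^(1)=28; μ^(2)=43/2; μ^(3)=32/3; μ^(4)=-11; μ^(5)=-24; μ^(6)=-37

((0, 0, 0, 0, 0, 0, 1); (1, 1, 0, 1, 1, 0, 0); (1, 1, 1, 0, 0, 0, 0); (0, 0, 1, 0, 0, 0, 0); (0, 1, 0, 0, 0, 0, 0); (0, 0, 0, 0, 0, 3, 0))


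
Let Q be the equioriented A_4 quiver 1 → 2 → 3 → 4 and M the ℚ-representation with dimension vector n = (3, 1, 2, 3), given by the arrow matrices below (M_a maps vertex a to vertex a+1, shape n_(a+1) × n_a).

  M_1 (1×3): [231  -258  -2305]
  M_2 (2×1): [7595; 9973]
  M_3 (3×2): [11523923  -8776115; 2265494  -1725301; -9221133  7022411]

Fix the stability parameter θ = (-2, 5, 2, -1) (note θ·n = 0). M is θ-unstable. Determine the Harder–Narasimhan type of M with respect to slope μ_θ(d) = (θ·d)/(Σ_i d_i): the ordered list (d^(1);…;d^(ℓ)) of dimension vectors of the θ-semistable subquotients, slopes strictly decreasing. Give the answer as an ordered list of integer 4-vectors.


Interval decomposition of M: I[1,1]^2, I[1,4], I[3,4], I[4,4].
HN type (ℓ=4): μ^(1)=2; μ^(2)=1/2; μ^(3)=-1; μ^(4)=-2

((0, 1, 1, 1); (0, 0, 1, 1); (0, 0, 0, 1); (3, 0, 0, 0))


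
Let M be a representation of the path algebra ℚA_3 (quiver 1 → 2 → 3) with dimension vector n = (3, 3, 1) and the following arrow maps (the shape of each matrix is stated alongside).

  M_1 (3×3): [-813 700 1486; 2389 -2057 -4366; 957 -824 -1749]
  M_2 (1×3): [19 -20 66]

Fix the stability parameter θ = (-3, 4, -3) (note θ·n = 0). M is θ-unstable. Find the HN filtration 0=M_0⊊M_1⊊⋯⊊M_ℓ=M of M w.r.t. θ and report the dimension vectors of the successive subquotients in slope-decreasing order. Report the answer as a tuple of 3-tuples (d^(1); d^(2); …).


Barcode: M ≅ I[1,2]^2, I[1,3]. HN layers by μ_θ (3 steps, strictly decreasing):
  μ^(1)=4; μ^(2)=1/2; μ^(3)=-3

((0, 2, 0); (0, 1, 1); (3, 0, 0))


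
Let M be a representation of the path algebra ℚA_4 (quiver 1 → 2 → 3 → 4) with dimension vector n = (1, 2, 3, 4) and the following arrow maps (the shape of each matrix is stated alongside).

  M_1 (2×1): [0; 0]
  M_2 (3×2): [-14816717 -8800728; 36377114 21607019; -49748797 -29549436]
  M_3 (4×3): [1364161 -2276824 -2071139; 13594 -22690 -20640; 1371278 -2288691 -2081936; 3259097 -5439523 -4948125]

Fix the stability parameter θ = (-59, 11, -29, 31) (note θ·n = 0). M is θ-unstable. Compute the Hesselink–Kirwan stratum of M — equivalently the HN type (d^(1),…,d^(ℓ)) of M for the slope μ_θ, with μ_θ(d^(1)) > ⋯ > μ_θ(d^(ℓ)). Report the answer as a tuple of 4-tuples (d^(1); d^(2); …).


Barcode: M ≅ I[1,1], I[2,4]^2, I[3,4], I[4,4]. HN layers by μ_θ (4 steps, strictly decreasing):
  μ^(1)=31; μ^(2)=-9; μ^(3)=-29; μ^(4)=-59

((0, 0, 0, 4); (0, 2, 2, 0); (0, 0, 1, 0); (1, 0, 0, 0))


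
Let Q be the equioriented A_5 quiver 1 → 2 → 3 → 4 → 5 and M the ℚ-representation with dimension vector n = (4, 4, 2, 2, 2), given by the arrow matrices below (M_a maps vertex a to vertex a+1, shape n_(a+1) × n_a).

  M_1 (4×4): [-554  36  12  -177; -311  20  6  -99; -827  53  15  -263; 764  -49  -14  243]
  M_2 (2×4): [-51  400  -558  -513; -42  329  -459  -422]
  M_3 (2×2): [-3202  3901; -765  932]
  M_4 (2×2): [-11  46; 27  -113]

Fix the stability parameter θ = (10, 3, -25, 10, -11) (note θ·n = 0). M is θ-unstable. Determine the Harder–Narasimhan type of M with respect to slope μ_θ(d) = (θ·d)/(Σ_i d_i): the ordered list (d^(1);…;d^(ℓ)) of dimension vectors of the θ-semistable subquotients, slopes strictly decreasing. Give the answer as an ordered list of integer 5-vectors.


Barcode: M ≅ I[1,2]^2, I[1,5]^2. HN layers by μ_θ (3 steps, strictly decreasing):
  μ^(1)=13/2; μ^(2)=-1/2; μ^(3)=-4

((2, 2, 0, 0, 0); (0, 0, 0, 2, 2); (2, 2, 2, 0, 0))


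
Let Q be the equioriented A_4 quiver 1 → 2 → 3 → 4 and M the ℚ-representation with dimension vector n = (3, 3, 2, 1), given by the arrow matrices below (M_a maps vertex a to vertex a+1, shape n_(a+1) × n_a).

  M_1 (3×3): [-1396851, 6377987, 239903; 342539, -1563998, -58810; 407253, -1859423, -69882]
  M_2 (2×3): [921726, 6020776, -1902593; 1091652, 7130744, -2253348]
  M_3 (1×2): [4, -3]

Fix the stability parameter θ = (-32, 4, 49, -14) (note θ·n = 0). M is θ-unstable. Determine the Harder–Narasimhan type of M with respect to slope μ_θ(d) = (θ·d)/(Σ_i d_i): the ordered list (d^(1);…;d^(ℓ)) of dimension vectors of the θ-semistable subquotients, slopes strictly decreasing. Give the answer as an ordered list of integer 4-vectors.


Barcode: M ≅ I[1,2], I[1,3], I[1,4]. HN layers by μ_θ (4 steps, strictly decreasing):
  μ^(1)=49; μ^(2)=35/2; μ^(3)=4; μ^(4)=-32

((0, 0, 1, 0); (0, 0, 1, 1); (0, 3, 0, 0); (3, 0, 0, 0))


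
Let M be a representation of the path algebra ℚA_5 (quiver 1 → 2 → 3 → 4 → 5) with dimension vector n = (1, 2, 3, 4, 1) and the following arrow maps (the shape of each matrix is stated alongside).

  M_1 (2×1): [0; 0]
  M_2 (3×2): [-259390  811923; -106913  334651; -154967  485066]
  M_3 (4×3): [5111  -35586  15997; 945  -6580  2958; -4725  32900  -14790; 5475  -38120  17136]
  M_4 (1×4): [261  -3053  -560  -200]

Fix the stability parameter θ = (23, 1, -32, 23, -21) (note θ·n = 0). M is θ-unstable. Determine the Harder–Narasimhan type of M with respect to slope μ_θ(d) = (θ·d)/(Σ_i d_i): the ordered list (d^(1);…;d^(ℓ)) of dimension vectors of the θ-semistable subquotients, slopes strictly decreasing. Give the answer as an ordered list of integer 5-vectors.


Via rank(M_{q-1}∘⋯∘M_p): M ≅ I[1,1], I[2,4], I[2,5], I[3,3], I[4,4]^2.
μ_θ-semistable layers: μ^(1)=23; μ^(2)=1; μ^(3)=-31/2; μ^(4)=-32

((1, 0, 0, 3, 0); (0, 0, 0, 1, 1); (0, 2, 2, 0, 0); (0, 0, 1, 0, 0))


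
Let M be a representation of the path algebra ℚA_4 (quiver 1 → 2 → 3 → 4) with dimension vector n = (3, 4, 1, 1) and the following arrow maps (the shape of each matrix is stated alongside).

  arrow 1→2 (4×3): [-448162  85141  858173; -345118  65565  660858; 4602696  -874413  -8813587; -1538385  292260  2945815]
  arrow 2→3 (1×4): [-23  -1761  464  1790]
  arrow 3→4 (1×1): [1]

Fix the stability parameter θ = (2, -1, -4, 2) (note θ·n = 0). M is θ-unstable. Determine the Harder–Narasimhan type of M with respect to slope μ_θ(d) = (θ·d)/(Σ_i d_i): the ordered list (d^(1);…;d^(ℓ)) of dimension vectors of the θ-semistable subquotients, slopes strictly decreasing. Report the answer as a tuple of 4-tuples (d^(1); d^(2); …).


Via rank(M_{q-1}∘⋯∘M_p): M ≅ I[1,2]^2, I[1,4], I[2,2].
μ_θ-semistable layers: μ^(1)=2; μ^(2)=1/2; μ^(3)=-1

((0, 0, 0, 1); (2, 2, 0, 0); (1, 2, 1, 0))


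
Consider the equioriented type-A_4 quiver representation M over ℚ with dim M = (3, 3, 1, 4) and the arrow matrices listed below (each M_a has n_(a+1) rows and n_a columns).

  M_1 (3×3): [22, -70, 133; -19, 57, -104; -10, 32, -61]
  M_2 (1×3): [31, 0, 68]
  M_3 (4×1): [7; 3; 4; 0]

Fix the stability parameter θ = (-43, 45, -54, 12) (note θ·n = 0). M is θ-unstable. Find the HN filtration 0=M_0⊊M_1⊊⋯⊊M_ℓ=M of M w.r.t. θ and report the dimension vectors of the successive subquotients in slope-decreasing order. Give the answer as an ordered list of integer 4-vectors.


Interval decomposition of M: I[1,2]^2, I[1,4], I[4,4]^3.
HN type (ℓ=4): μ^(1)=45; μ^(2)=12; μ^(3)=-9/2; μ^(4)=-43

((0, 2, 0, 0); (0, 0, 0, 4); (0, 1, 1, 0); (3, 0, 0, 0))


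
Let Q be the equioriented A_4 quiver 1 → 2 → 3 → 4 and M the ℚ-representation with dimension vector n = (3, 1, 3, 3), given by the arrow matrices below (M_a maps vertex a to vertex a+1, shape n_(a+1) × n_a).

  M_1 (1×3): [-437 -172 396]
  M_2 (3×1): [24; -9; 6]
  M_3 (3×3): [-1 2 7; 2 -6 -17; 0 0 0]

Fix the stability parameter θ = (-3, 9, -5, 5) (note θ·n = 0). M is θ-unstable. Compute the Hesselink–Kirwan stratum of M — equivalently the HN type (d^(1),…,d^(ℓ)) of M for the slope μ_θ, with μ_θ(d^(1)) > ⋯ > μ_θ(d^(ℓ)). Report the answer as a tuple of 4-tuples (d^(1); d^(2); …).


Via rank(M_{q-1}∘⋯∘M_p): M ≅ I[1,1]^2, I[1,3], I[3,4]^2, I[4,4].
μ_θ-semistable layers: μ^(1)=5; μ^(2)=2; μ^(3)=-3; μ^(4)=-5

((0, 0, 0, 3); (0, 1, 1, 0); (3, 0, 0, 0); (0, 0, 2, 0))


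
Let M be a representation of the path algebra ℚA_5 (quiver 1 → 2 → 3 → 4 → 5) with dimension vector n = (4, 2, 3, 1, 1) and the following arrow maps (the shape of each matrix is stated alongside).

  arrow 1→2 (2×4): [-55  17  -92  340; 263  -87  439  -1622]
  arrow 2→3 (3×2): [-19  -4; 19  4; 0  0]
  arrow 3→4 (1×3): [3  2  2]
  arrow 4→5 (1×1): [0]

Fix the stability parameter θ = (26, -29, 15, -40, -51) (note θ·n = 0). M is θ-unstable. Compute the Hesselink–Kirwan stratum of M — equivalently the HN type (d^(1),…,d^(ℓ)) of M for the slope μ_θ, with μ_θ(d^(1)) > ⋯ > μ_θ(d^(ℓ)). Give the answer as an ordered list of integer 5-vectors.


Barcode: M ≅ I[1,1]^2, I[1,2], I[1,4], I[3,3]^2, I[5,5]. HN layers by μ_θ (5 steps, strictly decreasing):
  μ^(1)=26; μ^(2)=15; μ^(3)=-3/2; μ^(4)=-7; μ^(5)=-51

((2, 0, 0, 0, 0); (0, 0, 2, 0, 0); (1, 1, 0, 0, 0); (1, 1, 1, 1, 0); (0, 0, 0, 0, 1))


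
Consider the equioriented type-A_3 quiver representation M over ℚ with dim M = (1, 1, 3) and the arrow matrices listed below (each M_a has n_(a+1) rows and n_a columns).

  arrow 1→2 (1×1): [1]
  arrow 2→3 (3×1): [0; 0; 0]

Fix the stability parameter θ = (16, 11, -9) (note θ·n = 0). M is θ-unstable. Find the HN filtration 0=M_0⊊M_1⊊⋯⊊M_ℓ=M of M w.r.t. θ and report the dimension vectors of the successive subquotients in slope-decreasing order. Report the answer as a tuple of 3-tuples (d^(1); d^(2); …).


Interval decomposition of M: I[1,2], I[3,3]^3.
HN type (ℓ=2): μ^(1)=27/2; μ^(2)=-9

((1, 1, 0); (0, 0, 3))


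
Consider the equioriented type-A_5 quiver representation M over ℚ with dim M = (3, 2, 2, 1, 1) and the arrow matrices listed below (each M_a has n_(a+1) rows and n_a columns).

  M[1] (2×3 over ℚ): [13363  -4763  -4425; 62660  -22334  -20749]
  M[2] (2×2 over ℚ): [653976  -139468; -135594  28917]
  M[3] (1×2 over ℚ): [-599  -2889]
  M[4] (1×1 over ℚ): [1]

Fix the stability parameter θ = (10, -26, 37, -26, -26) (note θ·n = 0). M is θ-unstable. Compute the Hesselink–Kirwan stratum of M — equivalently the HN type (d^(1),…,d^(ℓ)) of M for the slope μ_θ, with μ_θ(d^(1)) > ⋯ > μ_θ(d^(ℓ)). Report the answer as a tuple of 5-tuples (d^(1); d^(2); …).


Barcode: M ≅ I[1,1], I[1,2], I[1,5], I[3,3]. HN layers by μ_θ (4 steps, strictly decreasing):
  μ^(1)=37; μ^(2)=10; μ^(3)=-5; μ^(4)=-8

((0, 0, 1, 0, 0); (1, 0, 0, 0, 0); (0, 0, 1, 1, 1); (2, 2, 0, 0, 0))


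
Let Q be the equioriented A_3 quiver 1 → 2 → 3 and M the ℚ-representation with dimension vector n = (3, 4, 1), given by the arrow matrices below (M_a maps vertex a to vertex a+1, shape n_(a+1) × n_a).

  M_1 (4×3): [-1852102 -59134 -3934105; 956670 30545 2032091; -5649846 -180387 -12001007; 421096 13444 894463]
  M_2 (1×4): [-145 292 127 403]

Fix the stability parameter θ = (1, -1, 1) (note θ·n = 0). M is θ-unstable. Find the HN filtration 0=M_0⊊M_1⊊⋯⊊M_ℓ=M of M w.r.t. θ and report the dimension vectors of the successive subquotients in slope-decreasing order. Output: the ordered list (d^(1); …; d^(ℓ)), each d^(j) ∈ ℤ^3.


Barcode: M ≅ I[1,2]^2, I[1,3], I[2,2]. HN layers by μ_θ (3 steps, strictly decreasing):
  μ^(1)=1; μ^(2)=0; μ^(3)=-1

((0, 0, 1); (3, 3, 0); (0, 1, 0))


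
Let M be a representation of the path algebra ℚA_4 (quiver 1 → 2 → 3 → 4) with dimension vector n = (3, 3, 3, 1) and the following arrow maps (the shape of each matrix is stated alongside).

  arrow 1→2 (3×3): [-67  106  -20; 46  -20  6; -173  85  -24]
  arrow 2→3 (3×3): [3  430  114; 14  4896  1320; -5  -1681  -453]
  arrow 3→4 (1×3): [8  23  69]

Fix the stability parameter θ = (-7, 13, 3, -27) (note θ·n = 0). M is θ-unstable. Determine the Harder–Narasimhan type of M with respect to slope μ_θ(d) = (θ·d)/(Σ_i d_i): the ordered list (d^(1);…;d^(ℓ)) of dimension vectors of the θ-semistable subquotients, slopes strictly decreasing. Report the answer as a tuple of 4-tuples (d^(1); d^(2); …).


Barcode: M ≅ I[1,2], I[1,3], I[1,4], I[3,3]. HN layers by μ_θ (5 steps, strictly decreasing):
  μ^(1)=13; μ^(2)=8; μ^(3)=3; μ^(4)=-11/3; μ^(5)=-7

((0, 1, 0, 0); (0, 1, 1, 0); (0, 0, 1, 0); (0, 1, 1, 1); (3, 0, 0, 0))


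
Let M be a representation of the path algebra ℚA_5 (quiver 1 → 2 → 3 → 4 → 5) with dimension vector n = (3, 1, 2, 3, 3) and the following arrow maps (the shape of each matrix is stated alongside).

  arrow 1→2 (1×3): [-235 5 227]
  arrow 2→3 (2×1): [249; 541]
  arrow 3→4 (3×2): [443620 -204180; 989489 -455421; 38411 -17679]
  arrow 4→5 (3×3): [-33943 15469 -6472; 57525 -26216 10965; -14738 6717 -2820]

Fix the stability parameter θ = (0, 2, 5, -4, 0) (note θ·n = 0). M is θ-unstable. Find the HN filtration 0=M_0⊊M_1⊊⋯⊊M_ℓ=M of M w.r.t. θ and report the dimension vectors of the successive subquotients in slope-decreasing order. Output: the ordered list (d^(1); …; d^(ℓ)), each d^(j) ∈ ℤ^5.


Interval decomposition of M: I[1,1]^2, I[1,3], I[3,5], I[4,5]^2.
HN type (ℓ=5): μ^(1)=5; μ^(2)=2; μ^(3)=1/3; μ^(4)=0; μ^(5)=-4

((0, 0, 1, 0, 0); (0, 1, 0, 0, 0); (0, 0, 1, 1, 1); (3, 0, 0, 0, 2); (0, 0, 0, 2, 0))


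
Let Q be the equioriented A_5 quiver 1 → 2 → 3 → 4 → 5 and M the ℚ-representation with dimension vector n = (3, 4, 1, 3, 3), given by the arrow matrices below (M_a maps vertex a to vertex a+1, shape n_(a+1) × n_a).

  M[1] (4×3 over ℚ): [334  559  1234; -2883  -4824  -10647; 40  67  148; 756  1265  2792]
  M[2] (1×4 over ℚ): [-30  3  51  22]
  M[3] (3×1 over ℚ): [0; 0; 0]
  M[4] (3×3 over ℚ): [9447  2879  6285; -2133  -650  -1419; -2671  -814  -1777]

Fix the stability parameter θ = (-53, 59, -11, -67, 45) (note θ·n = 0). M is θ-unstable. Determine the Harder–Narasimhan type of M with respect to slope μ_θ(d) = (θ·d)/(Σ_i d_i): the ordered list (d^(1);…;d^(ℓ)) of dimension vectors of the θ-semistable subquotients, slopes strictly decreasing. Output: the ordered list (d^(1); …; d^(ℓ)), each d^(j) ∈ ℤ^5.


Via rank(M_{q-1}∘⋯∘M_p): M ≅ I[1,1], I[1,2], I[1,3], I[2,2]^2, I[4,4], I[4,5]^2, I[5,5].
μ_θ-semistable layers: μ^(1)=59; μ^(2)=45; μ^(3)=24; μ^(4)=-53; μ^(5)=-67

((0, 3, 0, 0, 0); (0, 0, 0, 0, 3); (0, 1, 1, 0, 0); (3, 0, 0, 0, 0); (0, 0, 0, 3, 0))


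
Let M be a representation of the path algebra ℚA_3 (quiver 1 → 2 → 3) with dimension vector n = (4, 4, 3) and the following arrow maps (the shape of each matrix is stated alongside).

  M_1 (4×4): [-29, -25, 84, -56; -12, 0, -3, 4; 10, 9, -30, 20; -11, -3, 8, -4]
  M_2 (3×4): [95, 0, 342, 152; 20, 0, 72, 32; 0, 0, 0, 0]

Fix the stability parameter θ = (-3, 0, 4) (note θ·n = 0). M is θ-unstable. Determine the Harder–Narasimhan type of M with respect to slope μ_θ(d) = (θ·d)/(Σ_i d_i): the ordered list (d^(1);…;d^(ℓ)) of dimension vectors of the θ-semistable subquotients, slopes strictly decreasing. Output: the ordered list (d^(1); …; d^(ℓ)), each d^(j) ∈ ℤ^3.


Barcode: M ≅ I[1,2]^3, I[1,3], I[3,3]^2. HN layers by μ_θ (3 steps, strictly decreasing):
  μ^(1)=4; μ^(2)=0; μ^(3)=-3

((0, 0, 3); (0, 4, 0); (4, 0, 0))


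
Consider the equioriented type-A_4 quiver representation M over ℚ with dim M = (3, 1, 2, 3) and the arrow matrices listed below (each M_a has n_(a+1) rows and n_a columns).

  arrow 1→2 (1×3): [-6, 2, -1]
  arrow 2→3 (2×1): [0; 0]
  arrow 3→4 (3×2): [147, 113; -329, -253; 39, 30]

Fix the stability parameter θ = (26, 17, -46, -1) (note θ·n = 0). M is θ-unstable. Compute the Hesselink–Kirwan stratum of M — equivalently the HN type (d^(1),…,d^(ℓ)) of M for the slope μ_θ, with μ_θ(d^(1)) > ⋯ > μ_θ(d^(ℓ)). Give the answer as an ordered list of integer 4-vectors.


Interval decomposition of M: I[1,1]^2, I[1,2], I[3,4]^2, I[4,4].
HN type (ℓ=4): μ^(1)=26; μ^(2)=43/2; μ^(3)=-1; μ^(4)=-46

((2, 0, 0, 0); (1, 1, 0, 0); (0, 0, 0, 3); (0, 0, 2, 0))


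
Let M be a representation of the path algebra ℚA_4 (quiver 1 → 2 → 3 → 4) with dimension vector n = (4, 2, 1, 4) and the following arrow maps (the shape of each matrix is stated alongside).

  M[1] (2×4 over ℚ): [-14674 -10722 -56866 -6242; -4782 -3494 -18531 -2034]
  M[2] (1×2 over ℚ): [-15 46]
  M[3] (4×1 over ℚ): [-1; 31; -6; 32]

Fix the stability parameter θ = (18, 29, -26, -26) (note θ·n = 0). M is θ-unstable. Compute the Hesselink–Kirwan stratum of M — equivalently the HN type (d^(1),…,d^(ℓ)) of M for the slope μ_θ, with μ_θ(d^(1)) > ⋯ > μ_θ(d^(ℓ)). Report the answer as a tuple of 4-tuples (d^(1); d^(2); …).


Interval decomposition of M: I[1,1]^2, I[1,2], I[1,4], I[4,4]^3.
HN type (ℓ=4): μ^(1)=29; μ^(2)=18; μ^(3)=-5/4; μ^(4)=-26

((0, 1, 0, 0); (3, 0, 0, 0); (1, 1, 1, 1); (0, 0, 0, 3))


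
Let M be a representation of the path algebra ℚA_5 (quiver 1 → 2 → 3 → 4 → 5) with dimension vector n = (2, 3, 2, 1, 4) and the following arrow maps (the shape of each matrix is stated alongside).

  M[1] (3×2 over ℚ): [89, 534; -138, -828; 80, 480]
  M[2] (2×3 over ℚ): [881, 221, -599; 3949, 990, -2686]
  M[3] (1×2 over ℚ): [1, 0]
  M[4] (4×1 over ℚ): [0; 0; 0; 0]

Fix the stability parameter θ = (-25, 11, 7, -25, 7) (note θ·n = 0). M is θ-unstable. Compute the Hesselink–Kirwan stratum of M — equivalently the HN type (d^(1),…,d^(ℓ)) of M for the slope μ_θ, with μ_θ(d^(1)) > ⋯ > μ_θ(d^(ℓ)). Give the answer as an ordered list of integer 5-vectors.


Barcode: M ≅ I[1,1], I[1,4], I[2,2], I[2,3], I[5,5]^4. HN layers by μ_θ (5 steps, strictly decreasing):
  μ^(1)=11; μ^(2)=9; μ^(3)=7; μ^(4)=-7/3; μ^(5)=-25

((0, 1, 0, 0, 0); (0, 1, 1, 0, 0); (0, 0, 0, 0, 4); (0, 1, 1, 1, 0); (2, 0, 0, 0, 0))


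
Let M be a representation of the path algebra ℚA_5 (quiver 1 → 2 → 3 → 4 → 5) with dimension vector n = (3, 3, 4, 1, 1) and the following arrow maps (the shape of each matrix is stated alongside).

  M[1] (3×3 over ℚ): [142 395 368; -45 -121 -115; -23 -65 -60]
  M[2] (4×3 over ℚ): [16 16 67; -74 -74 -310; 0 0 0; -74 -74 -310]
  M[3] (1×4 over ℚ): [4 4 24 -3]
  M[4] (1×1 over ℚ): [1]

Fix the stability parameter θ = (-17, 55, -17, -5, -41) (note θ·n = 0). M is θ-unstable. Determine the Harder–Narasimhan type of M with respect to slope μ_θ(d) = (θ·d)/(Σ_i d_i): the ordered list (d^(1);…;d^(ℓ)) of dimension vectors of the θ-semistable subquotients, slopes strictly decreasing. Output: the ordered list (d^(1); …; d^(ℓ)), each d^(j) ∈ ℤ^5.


Via rank(M_{q-1}∘⋯∘M_p): M ≅ I[1,2], I[1,3], I[1,5], I[3,3]^2.
μ_θ-semistable layers: μ^(1)=55; μ^(2)=19; μ^(3)=-2; μ^(4)=-17

((0, 1, 0, 0, 0); (0, 1, 1, 0, 0); (0, 1, 1, 1, 1); (3, 0, 2, 0, 0))


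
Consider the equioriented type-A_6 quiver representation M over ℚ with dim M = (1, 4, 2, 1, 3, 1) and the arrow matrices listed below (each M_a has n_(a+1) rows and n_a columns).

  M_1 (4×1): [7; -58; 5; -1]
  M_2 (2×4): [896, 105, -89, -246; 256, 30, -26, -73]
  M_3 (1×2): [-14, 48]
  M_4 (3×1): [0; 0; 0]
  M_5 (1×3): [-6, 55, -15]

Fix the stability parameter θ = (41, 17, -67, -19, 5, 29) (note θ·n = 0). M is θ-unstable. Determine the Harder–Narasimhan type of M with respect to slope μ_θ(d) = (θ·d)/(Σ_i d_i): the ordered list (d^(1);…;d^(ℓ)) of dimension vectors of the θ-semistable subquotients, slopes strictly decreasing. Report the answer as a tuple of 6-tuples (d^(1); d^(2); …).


Interval decomposition of M: I[1,4], I[2,2]^2, I[2,3], I[5,5]^2, I[5,6].
HN type (ℓ=5): μ^(1)=29; μ^(2)=17; μ^(3)=5; μ^(4)=-7; μ^(5)=-25

((0, 0, 0, 0, 0, 1); (0, 2, 0, 0, 0, 0); (0, 0, 0, 0, 3, 0); (1, 1, 1, 1, 0, 0); (0, 1, 1, 0, 0, 0))


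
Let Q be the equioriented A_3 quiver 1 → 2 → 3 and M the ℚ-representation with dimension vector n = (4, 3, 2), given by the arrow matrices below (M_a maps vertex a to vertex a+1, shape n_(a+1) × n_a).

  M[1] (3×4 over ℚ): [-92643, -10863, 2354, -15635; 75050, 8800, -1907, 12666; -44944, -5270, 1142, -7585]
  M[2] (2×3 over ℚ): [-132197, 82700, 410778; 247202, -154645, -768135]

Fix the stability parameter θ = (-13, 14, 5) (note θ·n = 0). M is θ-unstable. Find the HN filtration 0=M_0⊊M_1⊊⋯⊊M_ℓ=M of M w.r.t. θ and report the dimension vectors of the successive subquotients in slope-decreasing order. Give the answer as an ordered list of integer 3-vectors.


Interval decomposition of M: I[1,1], I[1,2], I[1,3]^2.
HN type (ℓ=3): μ^(1)=14; μ^(2)=19/2; μ^(3)=-13

((0, 1, 0); (0, 2, 2); (4, 0, 0))
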